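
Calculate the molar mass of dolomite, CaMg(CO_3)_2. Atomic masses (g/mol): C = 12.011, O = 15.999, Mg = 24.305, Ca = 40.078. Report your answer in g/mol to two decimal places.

184.40 g/mol

The formula mass is the sum 1×40.078 + 1×24.305 + 2×12.011 + 6×15.999.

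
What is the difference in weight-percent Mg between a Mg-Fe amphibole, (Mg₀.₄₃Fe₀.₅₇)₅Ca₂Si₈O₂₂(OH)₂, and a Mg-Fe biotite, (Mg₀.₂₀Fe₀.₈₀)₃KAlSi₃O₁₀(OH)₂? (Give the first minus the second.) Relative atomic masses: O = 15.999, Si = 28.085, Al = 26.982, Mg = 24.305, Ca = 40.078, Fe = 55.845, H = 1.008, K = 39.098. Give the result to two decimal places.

First mineral: 52.256 g Mg in 902.242 g formula = 5.79 wt% Mg.
Second mineral: 14.583 g Mg in 492.950 g formula = 2.96 wt% Mg.
5.79% − 2.96% gives a difference of 2.83 percentage points.

2.83 percentage points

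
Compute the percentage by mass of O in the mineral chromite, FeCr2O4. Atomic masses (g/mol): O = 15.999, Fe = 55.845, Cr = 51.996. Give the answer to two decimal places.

Molar mass of FeCr2O4: 1·55.845 + 2·51.996 + 4·15.999 = 223.833 g/mol.
Mass of O per formula unit: 4 × 15.999 = 63.996 g.
Weight fraction O = 63.996 / 223.833 = 0.2859.

28.59 weight percent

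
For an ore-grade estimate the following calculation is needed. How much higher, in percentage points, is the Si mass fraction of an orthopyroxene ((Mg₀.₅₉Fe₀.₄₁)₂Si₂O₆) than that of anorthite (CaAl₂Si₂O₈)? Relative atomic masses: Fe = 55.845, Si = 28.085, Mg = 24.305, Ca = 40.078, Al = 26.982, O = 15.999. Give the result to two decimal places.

First mineral: 56.170 g Si in 226.637 g formula = 24.78 wt% Si.
Second mineral: 56.170 g Si in 278.204 g formula = 20.19 wt% Si.
24.78% − 20.19% gives a difference of 4.59 percentage points.

4.59 percentage points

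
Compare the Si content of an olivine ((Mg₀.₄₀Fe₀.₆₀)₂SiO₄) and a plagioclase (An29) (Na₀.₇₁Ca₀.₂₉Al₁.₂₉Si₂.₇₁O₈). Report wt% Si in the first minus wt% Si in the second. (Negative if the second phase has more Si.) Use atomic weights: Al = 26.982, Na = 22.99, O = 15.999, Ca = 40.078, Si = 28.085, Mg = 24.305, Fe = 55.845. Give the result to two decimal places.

-12.79 percentage points

M((Mg₀.₄₀Fe₀.₆₀)₂SiO₄) = 178.539 g/mol, so wt% Si = 28.085/178.539 × 100 = 15.73%.
M(Na₀.₇₁Ca₀.₂₉Al₁.₂₉Si₂.₇₁O₈) = 266.855 g/mol, so wt% Si = 76.110/266.855 × 100 = 28.52%.
15.73 − 28.52 = -12.79 pp.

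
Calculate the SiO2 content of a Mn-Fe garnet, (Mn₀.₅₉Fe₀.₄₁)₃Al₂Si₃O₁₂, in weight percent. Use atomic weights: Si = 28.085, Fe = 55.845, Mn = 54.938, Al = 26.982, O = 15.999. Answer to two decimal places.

36.33 wt%

Molar mass of (Mn₀.₅₉Fe₀.₄₁)₃Al₂Si₃O₁₂ = 1.77*54.938 + 1.23*55.845 + 2*26.982 + 3*28.085 + 12*15.999 = 496.137 g/mol.
Each formula unit contains 3 Si, equivalent to 3/1 = 3.0000 mol SiO2.
M(SiO2) = 1×28.085 + 2×15.999 = 60.083 g/mol.
Mass of SiO2 per formula unit = 3.0000 × 60.083 = 180.249 g.
SiO2 wt% = 180.249 / 496.137 × 100 = 36.33%.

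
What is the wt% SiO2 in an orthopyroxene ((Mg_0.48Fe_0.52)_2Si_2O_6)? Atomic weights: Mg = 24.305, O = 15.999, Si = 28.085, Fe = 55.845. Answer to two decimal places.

51.45 wt%

Molar mass of (Mg_0.48Fe_0.52)_2Si_2O_6 = 0.96×24.305 + 1.04×55.845 + 2×28.085 + 6×15.999 = 233.576 g/mol.
Each formula unit contains 2 Si, equivalent to 2/1 = 2.0000 mol SiO2.
M(SiO2) = 1×28.085 + 2×15.999 = 60.083 g/mol.
Mass of SiO2 per formula unit = 2.0000 × 60.083 = 120.166 g.
SiO2 wt% = 120.166 / 233.576 × 100 = 51.45%.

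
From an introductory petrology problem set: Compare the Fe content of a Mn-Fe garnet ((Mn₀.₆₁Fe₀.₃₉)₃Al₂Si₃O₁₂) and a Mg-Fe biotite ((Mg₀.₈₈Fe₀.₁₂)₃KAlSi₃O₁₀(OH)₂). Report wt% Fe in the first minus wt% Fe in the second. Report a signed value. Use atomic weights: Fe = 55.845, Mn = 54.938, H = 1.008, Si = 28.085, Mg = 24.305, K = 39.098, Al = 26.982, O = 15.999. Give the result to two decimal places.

First mineral: 65.339 g Fe in 496.082 g formula = 13.17 wt% Fe.
Second mineral: 20.104 g Fe in 428.608 g formula = 4.69 wt% Fe.
13.17% − 4.69% gives a difference of 8.48 percentage points.

8.48 percentage points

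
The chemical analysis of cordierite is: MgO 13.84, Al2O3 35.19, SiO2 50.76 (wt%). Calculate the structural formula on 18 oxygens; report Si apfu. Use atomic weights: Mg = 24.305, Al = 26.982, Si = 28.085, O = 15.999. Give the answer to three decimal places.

MgO: 13.84/40.304 = 0.34339 mol → 0.34339 mol Mg, 0.34339 mol O.
Al2O3: 35.19/101.961 = 0.34513 mol → 0.69026 mol Al, 1.03539 mol O.
SiO2: 50.76/60.083 = 0.84483 mol → 0.84483 mol Si, 1.68966 mol O.
Total oxygen = 3.06844 mol. Normalization factor = 18/3.06844 = 5.86617.
Si per 18 O = 0.84483 × 5.86617 = 4.956.

4.956 Si apfu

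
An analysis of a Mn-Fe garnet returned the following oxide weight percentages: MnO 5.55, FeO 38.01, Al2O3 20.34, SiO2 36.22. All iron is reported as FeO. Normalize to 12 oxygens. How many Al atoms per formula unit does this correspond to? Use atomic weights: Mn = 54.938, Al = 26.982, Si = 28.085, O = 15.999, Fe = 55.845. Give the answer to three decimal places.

MnO: 5.55/70.937 = 0.07824 mol → 0.07824 mol Mn, 0.07824 mol O.
FeO: 38.01/71.844 = 0.52906 mol → 0.52906 mol Fe, 0.52906 mol O.
Al2O3: 20.34/101.961 = 0.19949 mol → 0.39898 mol Al, 0.59847 mol O.
SiO2: 36.22/60.083 = 0.60283 mol → 0.60283 mol Si, 1.20566 mol O.
Total oxygen = 2.41143 mol. Normalization factor = 12/2.41143 = 4.97630.
Al per 12 O = 0.39898 × 4.97630 = 1.985.

1.985 Al apfu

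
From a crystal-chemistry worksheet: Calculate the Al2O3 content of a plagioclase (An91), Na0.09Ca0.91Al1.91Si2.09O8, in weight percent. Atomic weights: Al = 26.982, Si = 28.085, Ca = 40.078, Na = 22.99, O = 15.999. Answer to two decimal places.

35.18 wt%

M(Na0.09Ca0.91Al1.91Si2.09O8) = 276.765 g/mol; M(Al2O3) = 101.961 g/mol.
Moles Al2O3 per formula unit = 1.91 Al ÷ 2 = 0.9550.
Al2O3 fraction = (0.9550 × 101.961) / 276.765 = 97.373/276.765 = 0.3518.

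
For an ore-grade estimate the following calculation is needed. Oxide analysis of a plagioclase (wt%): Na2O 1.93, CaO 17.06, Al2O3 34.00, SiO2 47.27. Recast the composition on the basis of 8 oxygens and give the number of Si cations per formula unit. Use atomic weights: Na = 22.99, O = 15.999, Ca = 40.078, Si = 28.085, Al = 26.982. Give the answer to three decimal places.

Na2O (M=61.979): mol = 0.03114; Na = 0.06228, O = 0.03114.
CaO (M=56.077): mol = 0.30422; Ca = 0.30422, O = 0.30422.
Al2O3 (M=101.961): mol = 0.33346; Al = 0.66692, O = 1.00038.
SiO2 (M=60.083): mol = 0.78675; Si = 0.78675, O = 1.57350.
ΣO = 2.90924; factor = 8/ΣO = 2.74986.
Si apfu = 0.78675 × 2.74986 = 2.163.

2.163 Si apfu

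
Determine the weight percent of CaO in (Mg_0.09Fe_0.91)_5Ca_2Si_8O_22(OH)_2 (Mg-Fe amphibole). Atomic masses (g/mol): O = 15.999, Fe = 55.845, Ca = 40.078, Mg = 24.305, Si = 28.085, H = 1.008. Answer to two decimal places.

M((Mg_0.09Fe_0.91)_5Ca_2Si_8O_22(OH)_2) = 955.860 g/mol; M(CaO) = 56.077 g/mol.
Moles CaO per formula unit = 2 Ca ÷ 1 = 2.0000.
CaO fraction = (2.0000 × 56.077) / 955.860 = 112.154/955.860 = 0.1173.

11.73 wt%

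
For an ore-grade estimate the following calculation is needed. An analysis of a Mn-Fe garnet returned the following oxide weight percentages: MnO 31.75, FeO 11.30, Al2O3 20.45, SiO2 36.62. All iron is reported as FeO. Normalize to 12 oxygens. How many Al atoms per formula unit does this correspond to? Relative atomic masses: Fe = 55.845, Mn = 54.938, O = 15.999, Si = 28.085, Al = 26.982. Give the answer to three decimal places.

1.985 Al apfu

31.75 wt% MnO ÷ 70.937 g/mol = 0.44758 mol, giving 0.44758 Mn and 0.44758 O.
11.30 wt% FeO ÷ 71.844 g/mol = 0.15729 mol, giving 0.15729 Fe and 0.15729 O.
20.45 wt% Al2O3 ÷ 101.961 g/mol = 0.20057 mol, giving 0.40114 Al and 0.60171 O.
36.62 wt% SiO2 ÷ 60.083 g/mol = 0.60949 mol, giving 0.60949 Si and 1.21898 O.
Oxygen sums to 2.42556; scaling by 12/2.42556 = 4.94731 puts the formula on 12 O.
Al: 0.40114 × 4.94731 = 1.985 atoms per formula unit.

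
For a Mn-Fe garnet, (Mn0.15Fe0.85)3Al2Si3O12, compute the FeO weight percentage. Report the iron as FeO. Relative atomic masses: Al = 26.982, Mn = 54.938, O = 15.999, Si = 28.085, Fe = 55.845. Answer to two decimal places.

Formula mass = 497.334 g/mol.
2.55 Fe → 2.5500 mol FeO per formula unit; M(FeO) = 71.844, so FeO mass = 183.202 g.
183.202/497.334 × 100 = 36.84 wt%.

36.84 wt%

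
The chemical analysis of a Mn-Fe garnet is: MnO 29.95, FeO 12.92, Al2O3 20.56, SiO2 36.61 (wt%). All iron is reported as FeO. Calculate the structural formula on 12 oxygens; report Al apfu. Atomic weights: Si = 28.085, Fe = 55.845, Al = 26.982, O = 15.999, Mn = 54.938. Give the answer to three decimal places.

MnO: 29.95/70.937 = 0.42221 mol → 0.42221 mol Mn, 0.42221 mol O.
FeO: 12.92/71.844 = 0.17983 mol → 0.17983 mol Fe, 0.17983 mol O.
Al2O3: 20.56/101.961 = 0.20165 mol → 0.40330 mol Al, 0.60495 mol O.
SiO2: 36.61/60.083 = 0.60932 mol → 0.60932 mol Si, 1.21864 mol O.
Total oxygen = 2.42563 mol. Normalization factor = 12/2.42563 = 4.94717.
Al per 12 O = 0.40330 × 4.94717 = 1.995.

1.995 Al apfu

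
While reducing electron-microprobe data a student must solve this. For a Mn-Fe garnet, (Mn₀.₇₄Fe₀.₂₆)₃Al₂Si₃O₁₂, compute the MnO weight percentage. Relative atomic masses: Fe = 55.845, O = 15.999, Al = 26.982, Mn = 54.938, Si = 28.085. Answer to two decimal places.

M((Mn₀.₇₄Fe₀.₂₆)₃Al₂Si₃O₁₂) = 495.728 g/mol; M(MnO) = 70.937 g/mol.
Moles MnO per formula unit = 2.22 Mn ÷ 1 = 2.2200.
MnO fraction = (2.2200 × 70.937) / 495.728 = 157.480/495.728 = 0.3177.

31.77 wt%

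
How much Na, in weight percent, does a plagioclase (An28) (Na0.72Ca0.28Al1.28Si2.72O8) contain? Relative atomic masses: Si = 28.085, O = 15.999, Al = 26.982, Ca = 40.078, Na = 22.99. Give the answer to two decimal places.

6.21 weight percent

Formula mass = 0.72×22.99 + 0.28×40.078 + 1.28×26.982 + 2.72×28.085 + 8×15.999 = 266.695 g/mol, of which 16.553 g is Na.
So Na makes up 16.553/266.695 = 0.0621 of the mass, i.e. 6.21%.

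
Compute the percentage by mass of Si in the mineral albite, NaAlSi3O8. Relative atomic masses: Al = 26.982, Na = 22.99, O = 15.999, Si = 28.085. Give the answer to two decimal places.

32.13 weight percent

Molar mass of NaAlSi3O8: 1×22.99 + 1×26.982 + 3×28.085 + 8×15.999 = 262.219 g/mol.
Mass of Si per formula unit: 3 × 28.085 = 84.255 g.
Weight fraction Si = 84.255 / 262.219 = 0.3213.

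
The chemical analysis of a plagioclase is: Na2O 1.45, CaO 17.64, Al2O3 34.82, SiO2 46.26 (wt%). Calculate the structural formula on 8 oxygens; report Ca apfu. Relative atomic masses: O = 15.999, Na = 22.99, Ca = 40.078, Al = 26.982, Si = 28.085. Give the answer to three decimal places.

0.867 Ca apfu

Na2O: 1.45/61.979 = 0.02340 mol → 0.04680 mol Na, 0.02340 mol O.
CaO: 17.64/56.077 = 0.31457 mol → 0.31457 mol Ca, 0.31457 mol O.
Al2O3: 34.82/101.961 = 0.34150 mol → 0.68300 mol Al, 1.02450 mol O.
SiO2: 46.26/60.083 = 0.76993 mol → 0.76993 mol Si, 1.53986 mol O.
Total oxygen = 2.90233 mol. Normalization factor = 8/2.90233 = 2.75641.
Ca per 8 O = 0.31457 × 2.75641 = 0.867.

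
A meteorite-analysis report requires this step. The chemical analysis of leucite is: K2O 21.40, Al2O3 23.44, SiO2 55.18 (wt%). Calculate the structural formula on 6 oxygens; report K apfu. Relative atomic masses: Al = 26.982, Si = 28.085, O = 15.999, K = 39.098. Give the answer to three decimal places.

K2O: 21.40/94.195 = 0.22719 mol → 0.45438 mol K, 0.22719 mol O.
Al2O3: 23.44/101.961 = 0.22989 mol → 0.45978 mol Al, 0.68967 mol O.
SiO2: 55.18/60.083 = 0.91840 mol → 0.91840 mol Si, 1.83680 mol O.
Total oxygen = 2.75366 mol. Normalization factor = 6/2.75366 = 2.17892.
K per 6 O = 0.45438 × 2.17892 = 0.990.

0.990 K apfu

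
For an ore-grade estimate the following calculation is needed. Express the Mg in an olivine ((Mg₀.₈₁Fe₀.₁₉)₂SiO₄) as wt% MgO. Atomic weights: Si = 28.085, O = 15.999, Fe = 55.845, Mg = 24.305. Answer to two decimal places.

M((Mg₀.₈₁Fe₀.₁₉)₂SiO₄) = 152.676 g/mol; M(MgO) = 40.304 g/mol.
Moles MgO per formula unit = 1.62 Mg ÷ 1 = 1.6200.
MgO fraction = (1.6200 × 40.304) / 152.676 = 65.292/152.676 = 0.4277.

42.77 wt%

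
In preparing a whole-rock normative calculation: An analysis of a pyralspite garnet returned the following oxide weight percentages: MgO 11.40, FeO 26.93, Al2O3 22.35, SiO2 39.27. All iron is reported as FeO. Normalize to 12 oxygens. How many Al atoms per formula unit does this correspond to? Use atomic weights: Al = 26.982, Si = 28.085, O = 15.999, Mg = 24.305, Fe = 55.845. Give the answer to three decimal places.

2.006 Al apfu

MgO (M=40.304): mol = 0.28285; Mg = 0.28285, O = 0.28285.
FeO (M=71.844): mol = 0.37484; Fe = 0.37484, O = 0.37484.
Al2O3 (M=101.961): mol = 0.21920; Al = 0.43840, O = 0.65760.
SiO2 (M=60.083): mol = 0.65360; Si = 0.65360, O = 1.30720.
ΣO = 2.62249; factor = 12/ΣO = 4.57580.
Al apfu = 0.43840 × 4.57580 = 2.006.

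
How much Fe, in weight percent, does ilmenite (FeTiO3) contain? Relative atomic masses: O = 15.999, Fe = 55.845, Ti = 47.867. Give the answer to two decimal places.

36.81 weight percent

Formula mass = 1*55.845 + 1*47.867 + 3*15.999 = 151.709 g/mol, of which 55.845 g is Fe.
So Fe makes up 55.845/151.709 = 0.3681 of the mass, i.e. 36.81%.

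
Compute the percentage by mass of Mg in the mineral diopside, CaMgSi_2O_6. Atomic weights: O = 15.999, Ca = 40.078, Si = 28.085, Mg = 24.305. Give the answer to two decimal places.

11.22 wt%

Formula mass = 1×40.078 + 1×24.305 + 2×28.085 + 6×15.999 = 216.547 g/mol, of which 24.305 g is Mg.
So Mg makes up 24.305/216.547 = 0.1122 of the mass, i.e. 11.22%.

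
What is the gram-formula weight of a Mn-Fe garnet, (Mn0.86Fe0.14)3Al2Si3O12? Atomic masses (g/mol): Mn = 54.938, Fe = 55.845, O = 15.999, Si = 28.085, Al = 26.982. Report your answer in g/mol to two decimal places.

495.40 g/mol

Mn: 2.58 × 54.938 = 141.7400
Fe: 0.42 × 55.845 = 23.4549
Al: 2 × 26.982 = 53.9640
Si: 3 × 28.085 = 84.2550
O: 12 × 15.999 = 191.9880
Summing the contributions gives the formula mass.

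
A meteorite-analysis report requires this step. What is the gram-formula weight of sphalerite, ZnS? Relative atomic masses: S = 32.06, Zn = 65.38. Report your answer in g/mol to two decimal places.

97.44 g/mol

Zn: 1 × 65.38 = 65.3800
S: 1 × 32.06 = 32.0600
Summing the contributions gives the formula mass.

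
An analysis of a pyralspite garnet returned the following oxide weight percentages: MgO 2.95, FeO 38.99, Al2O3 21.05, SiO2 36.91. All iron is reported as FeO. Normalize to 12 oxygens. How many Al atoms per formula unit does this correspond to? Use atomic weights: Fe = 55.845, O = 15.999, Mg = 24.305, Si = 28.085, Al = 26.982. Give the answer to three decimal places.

MgO: 2.95/40.304 = 0.07319 mol → 0.07319 mol Mg, 0.07319 mol O.
FeO: 38.99/71.844 = 0.54270 mol → 0.54270 mol Fe, 0.54270 mol O.
Al2O3: 21.05/101.961 = 0.20645 mol → 0.41290 mol Al, 0.61935 mol O.
SiO2: 36.91/60.083 = 0.61432 mol → 0.61432 mol Si, 1.22864 mol O.
Total oxygen = 2.46388 mol. Normalization factor = 12/2.46388 = 4.87037.
Al per 12 O = 0.41290 × 4.87037 = 2.011.

2.011 Al apfu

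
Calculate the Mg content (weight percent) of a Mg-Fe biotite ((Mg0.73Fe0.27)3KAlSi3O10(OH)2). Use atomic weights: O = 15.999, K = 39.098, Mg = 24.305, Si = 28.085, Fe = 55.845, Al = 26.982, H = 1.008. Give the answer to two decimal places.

12.02 weight percent

Formula mass = 2.19*24.305 + 0.81*55.845 + 1*39.098 + 1*26.982 + 3*28.085 + 12*15.999 + 2*1.008 = 442.801 g/mol, of which 53.228 g is Mg.
So Mg makes up 53.228/442.801 = 0.1202 of the mass, i.e. 12.02%.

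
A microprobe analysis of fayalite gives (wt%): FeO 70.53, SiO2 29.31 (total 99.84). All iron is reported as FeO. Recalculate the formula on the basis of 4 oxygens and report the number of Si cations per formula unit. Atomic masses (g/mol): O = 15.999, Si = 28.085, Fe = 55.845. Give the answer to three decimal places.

70.53 wt% FeO ÷ 71.844 g/mol = 0.98171 mol, giving 0.98171 Fe and 0.98171 O.
29.31 wt% SiO2 ÷ 60.083 g/mol = 0.48783 mol, giving 0.48783 Si and 0.97566 O.
Oxygen sums to 1.95737; scaling by 4/1.95737 = 2.04356 puts the formula on 4 O.
Si: 0.48783 × 2.04356 = 0.997 atoms per formula unit.

0.997 Si apfu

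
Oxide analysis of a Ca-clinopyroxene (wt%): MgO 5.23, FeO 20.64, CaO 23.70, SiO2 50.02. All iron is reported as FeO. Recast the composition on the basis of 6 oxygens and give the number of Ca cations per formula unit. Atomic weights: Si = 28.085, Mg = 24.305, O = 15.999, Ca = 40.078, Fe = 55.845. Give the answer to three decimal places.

MgO: 5.23/40.304 = 0.12976 mol → 0.12976 mol Mg, 0.12976 mol O.
FeO: 20.64/71.844 = 0.28729 mol → 0.28729 mol Fe, 0.28729 mol O.
CaO: 23.70/56.077 = 0.42263 mol → 0.42263 mol Ca, 0.42263 mol O.
SiO2: 50.02/60.083 = 0.83252 mol → 0.83252 mol Si, 1.66504 mol O.
Total oxygen = 2.50472 mol. Normalization factor = 6/2.50472 = 2.39548.
Ca per 6 O = 0.42263 × 2.39548 = 1.012.

1.012 Ca apfu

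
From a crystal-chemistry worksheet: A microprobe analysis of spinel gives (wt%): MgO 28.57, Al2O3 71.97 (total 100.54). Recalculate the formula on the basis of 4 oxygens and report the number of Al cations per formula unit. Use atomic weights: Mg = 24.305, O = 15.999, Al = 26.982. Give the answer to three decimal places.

1.998 Al apfu

28.57 wt% MgO ÷ 40.304 g/mol = 0.70886 mol, giving 0.70886 Mg and 0.70886 O.
71.97 wt% Al2O3 ÷ 101.961 g/mol = 0.70586 mol, giving 1.41172 Al and 2.11758 O.
Oxygen sums to 2.82644; scaling by 4/2.82644 = 1.41521 puts the formula on 4 O.
Al: 1.41172 × 1.41521 = 1.998 atoms per formula unit.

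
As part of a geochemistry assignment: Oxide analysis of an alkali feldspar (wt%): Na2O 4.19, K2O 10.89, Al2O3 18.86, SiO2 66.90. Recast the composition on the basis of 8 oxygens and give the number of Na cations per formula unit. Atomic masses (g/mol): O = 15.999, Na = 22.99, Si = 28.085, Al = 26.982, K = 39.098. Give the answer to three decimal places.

0.365 Na apfu

4.19 wt% Na2O ÷ 61.979 g/mol = 0.06760 mol, giving 0.13520 Na and 0.06760 O.
10.89 wt% K2O ÷ 94.195 g/mol = 0.11561 mol, giving 0.23122 K and 0.11561 O.
18.86 wt% Al2O3 ÷ 101.961 g/mol = 0.18497 mol, giving 0.36994 Al and 0.55491 O.
66.90 wt% SiO2 ÷ 60.083 g/mol = 1.11346 mol, giving 1.11346 Si and 2.22692 O.
Oxygen sums to 2.96504; scaling by 8/2.96504 = 2.69811 puts the formula on 8 O.
Na: 0.13520 × 2.69811 = 0.365 atoms per formula unit.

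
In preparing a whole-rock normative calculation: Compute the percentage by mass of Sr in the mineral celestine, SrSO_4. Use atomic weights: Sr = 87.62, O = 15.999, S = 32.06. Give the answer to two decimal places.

47.70 weight percent

Formula mass = 1·87.62 + 1·32.06 + 4·15.999 = 183.676 g/mol, of which 87.620 g is Sr.
So Sr makes up 87.620/183.676 = 0.4770 of the mass, i.e. 47.70%.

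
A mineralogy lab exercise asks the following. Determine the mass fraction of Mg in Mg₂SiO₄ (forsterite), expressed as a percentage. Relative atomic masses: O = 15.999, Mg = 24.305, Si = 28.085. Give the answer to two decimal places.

34.55 weight percent

Formula mass = 2×24.305 + 1×28.085 + 4×15.999 = 140.691 g/mol, of which 48.610 g is Mg.
So Mg makes up 48.610/140.691 = 0.3455 of the mass, i.e. 34.55%.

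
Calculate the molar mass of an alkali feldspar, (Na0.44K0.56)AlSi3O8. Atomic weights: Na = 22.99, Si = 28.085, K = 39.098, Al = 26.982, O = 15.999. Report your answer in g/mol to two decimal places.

271.24 g/mol

M = 0.44·22.99 + 0.56·39.098 + 1·26.982 + 3·28.085 + 8·15.999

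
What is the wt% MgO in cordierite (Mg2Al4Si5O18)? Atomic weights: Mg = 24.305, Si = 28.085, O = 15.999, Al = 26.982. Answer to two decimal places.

13.78 wt%

M(Mg2Al4Si5O18) = 584.945 g/mol; M(MgO) = 40.304 g/mol.
Moles MgO per formula unit = 2 Mg ÷ 1 = 2.0000.
MgO fraction = (2.0000 × 40.304) / 584.945 = 80.608/584.945 = 0.1378.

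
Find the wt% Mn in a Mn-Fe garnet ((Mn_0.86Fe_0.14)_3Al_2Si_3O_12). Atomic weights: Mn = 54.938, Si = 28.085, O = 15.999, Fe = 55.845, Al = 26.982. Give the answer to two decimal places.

Molar mass of (Mn_0.86Fe_0.14)_3Al_2Si_3O_12: 2.58×54.938 + 0.42×55.845 + 2×26.982 + 3×28.085 + 12×15.999 = 495.402 g/mol.
Mass of Mn per formula unit: 2.58 × 54.938 = 141.740 g.
Weight fraction Mn = 141.740 / 495.402 = 0.2861.

28.61 weight percent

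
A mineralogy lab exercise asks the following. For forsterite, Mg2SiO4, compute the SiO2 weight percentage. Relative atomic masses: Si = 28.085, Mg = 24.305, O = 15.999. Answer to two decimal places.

Formula mass = 140.691 g/mol.
1 Si → 1.0000 mol SiO2 per formula unit; M(SiO2) = 60.083, so SiO2 mass = 60.083 g.
60.083/140.691 × 100 = 42.71 wt%.

42.71 wt%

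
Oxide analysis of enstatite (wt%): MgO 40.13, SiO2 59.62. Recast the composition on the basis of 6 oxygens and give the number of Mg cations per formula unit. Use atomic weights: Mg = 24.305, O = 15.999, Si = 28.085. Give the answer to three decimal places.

2.005 Mg apfu

MgO (M=40.304): mol = 0.99568; Mg = 0.99568, O = 0.99568.
SiO2 (M=60.083): mol = 0.99229; Si = 0.99229, O = 1.98458.
ΣO = 2.98026; factor = 6/ΣO = 2.01325.
Mg apfu = 0.99568 × 2.01325 = 2.005.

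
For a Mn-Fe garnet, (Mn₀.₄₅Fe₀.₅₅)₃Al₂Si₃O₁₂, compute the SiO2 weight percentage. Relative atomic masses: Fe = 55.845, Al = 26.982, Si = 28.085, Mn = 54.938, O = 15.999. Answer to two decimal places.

Molar mass of (Mn₀.₄₅Fe₀.₅₅)₃Al₂Si₃O₁₂ = 1.35·54.938 + 1.65·55.845 + 2·26.982 + 3·28.085 + 12·15.999 = 496.518 g/mol.
Each formula unit contains 3 Si, equivalent to 3/1 = 3.0000 mol SiO2.
M(SiO2) = 1×28.085 + 2×15.999 = 60.083 g/mol.
Mass of SiO2 per formula unit = 3.0000 × 60.083 = 180.249 g.
SiO2 wt% = 180.249 / 496.518 × 100 = 36.30%.

36.30 wt%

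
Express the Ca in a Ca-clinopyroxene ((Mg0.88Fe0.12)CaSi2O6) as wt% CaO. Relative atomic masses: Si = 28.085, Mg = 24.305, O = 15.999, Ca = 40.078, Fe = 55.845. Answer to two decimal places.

Molar mass of (Mg0.88Fe0.12)CaSi2O6 = 0.88×24.305 + 0.12×55.845 + 1×40.078 + 2×28.085 + 6×15.999 = 220.332 g/mol.
Each formula unit contains 1 Ca, equivalent to 1/1 = 1.0000 mol CaO.
M(CaO) = 1×40.078 + 1×15.999 = 56.077 g/mol.
Mass of CaO per formula unit = 1.0000 × 56.077 = 56.077 g.
CaO wt% = 56.077 / 220.332 × 100 = 25.45%.

25.45 wt%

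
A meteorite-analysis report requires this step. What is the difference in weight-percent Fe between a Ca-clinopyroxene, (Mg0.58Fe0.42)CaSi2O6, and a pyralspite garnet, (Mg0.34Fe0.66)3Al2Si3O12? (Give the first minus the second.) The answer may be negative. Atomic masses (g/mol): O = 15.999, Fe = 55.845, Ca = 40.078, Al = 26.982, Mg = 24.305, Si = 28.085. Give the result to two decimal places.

First mineral: 23.455 g Fe in 229.794 g formula = 10.21 wt% Fe.
Second mineral: 110.573 g Fe in 465.571 g formula = 23.75 wt% Fe.
10.21% − 23.75% gives a difference of -13.54 percentage points.

-13.54 percentage points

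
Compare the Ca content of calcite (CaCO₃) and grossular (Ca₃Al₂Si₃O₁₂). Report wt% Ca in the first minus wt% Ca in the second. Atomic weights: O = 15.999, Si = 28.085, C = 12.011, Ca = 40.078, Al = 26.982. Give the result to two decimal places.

First mineral: 40.078 g Ca in 100.086 g formula = 40.04 wt% Ca.
Second mineral: 120.234 g Ca in 450.441 g formula = 26.69 wt% Ca.
40.04% − 26.69% gives a difference of 13.35 percentage points.

13.35 percentage points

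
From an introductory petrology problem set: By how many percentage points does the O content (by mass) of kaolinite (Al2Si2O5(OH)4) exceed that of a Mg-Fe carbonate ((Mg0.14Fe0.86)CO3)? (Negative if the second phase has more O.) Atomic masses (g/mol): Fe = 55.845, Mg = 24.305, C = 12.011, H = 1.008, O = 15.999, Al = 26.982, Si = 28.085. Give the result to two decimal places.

O in Al2Si2O5(OH)4: molar mass 258.157 g/mol; 9×15.999 = 143.991 g → 55.78 wt%.
O in (Mg0.14Fe0.86)CO3: molar mass 111.437 g/mol; 3×15.999 = 47.997 g → 43.07 wt%.
Difference = 55.78 − 43.07 = 12.71 percentage points.

12.71 percentage points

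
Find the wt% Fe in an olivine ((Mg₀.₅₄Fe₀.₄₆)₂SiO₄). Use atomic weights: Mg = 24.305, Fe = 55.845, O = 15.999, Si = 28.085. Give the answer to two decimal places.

30.27 wt%

Formula mass = 1.08×24.305 + 0.92×55.845 + 1×28.085 + 4×15.999 = 169.708 g/mol, of which 51.377 g is Fe.
So Fe makes up 51.377/169.708 = 0.3027 of the mass, i.e. 30.27%.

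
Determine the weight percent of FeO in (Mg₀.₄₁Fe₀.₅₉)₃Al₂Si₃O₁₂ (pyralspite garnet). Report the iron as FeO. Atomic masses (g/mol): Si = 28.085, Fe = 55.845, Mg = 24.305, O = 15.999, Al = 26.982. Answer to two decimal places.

27.71 wt%

M((Mg₀.₄₁Fe₀.₅₉)₃Al₂Si₃O₁₂) = 458.948 g/mol; M(FeO) = 71.844 g/mol.
Moles FeO per formula unit = 1.77 Fe ÷ 1 = 1.7700.
FeO fraction = (1.7700 × 71.844) / 458.948 = 127.164/458.948 = 0.2771.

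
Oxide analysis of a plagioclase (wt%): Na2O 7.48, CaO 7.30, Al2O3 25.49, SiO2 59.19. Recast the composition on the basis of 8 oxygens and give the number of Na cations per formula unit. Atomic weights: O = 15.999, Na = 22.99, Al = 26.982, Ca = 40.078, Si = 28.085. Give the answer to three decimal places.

Na2O: 7.48/61.979 = 0.12069 mol → 0.24138 mol Na, 0.12069 mol O.
CaO: 7.30/56.077 = 0.13018 mol → 0.13018 mol Ca, 0.13018 mol O.
Al2O3: 25.49/101.961 = 0.25000 mol → 0.50000 mol Al, 0.75000 mol O.
SiO2: 59.19/60.083 = 0.98514 mol → 0.98514 mol Si, 1.97028 mol O.
Total oxygen = 2.97115 mol. Normalization factor = 8/2.97115 = 2.69256.
Na per 8 O = 0.24138 × 2.69256 = 0.650.

0.650 Na apfu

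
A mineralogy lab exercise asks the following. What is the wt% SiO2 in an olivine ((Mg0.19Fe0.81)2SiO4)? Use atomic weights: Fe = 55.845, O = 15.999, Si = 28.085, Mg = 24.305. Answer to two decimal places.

31.33 wt%

Formula mass = 191.786 g/mol.
1 Si → 1.0000 mol SiO2 per formula unit; M(SiO2) = 60.083, so SiO2 mass = 60.083 g.
60.083/191.786 × 100 = 31.33 wt%.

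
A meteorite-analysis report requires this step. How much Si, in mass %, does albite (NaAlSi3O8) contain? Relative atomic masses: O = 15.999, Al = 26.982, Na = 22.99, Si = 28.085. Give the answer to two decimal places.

Molar mass of NaAlSi3O8: 1·22.99 + 1·26.982 + 3·28.085 + 8·15.999 = 262.219 g/mol.
Mass of Si per formula unit: 3 × 28.085 = 84.255 g.
Weight fraction Si = 84.255 / 262.219 = 0.3213.

32.13 mass %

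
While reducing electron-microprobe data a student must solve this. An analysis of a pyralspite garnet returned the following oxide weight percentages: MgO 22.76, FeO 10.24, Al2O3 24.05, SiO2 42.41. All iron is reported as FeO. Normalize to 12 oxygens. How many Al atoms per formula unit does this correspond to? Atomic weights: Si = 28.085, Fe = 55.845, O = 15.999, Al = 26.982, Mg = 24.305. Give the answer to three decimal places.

2.003 Al apfu

22.76 wt% MgO ÷ 40.304 g/mol = 0.56471 mol, giving 0.56471 Mg and 0.56471 O.
10.24 wt% FeO ÷ 71.844 g/mol = 0.14253 mol, giving 0.14253 Fe and 0.14253 O.
24.05 wt% Al2O3 ÷ 101.961 g/mol = 0.23587 mol, giving 0.47174 Al and 0.70761 O.
42.41 wt% SiO2 ÷ 60.083 g/mol = 0.70586 mol, giving 0.70586 Si and 1.41172 O.
Oxygen sums to 2.82657; scaling by 12/2.82657 = 4.24543 puts the formula on 12 O.
Al: 0.47174 × 4.24543 = 2.003 atoms per formula unit.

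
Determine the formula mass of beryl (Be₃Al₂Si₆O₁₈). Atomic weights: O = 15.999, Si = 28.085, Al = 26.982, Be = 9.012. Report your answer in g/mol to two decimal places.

The formula mass is the sum 3*9.012 + 2*26.982 + 6*28.085 + 18*15.999.

537.49 g/mol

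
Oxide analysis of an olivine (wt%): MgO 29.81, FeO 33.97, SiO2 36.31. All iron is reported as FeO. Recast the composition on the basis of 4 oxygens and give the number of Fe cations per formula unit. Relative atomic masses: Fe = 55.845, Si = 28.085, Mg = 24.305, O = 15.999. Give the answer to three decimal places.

0.781 Fe apfu

MgO (M=40.304): mol = 0.73963; Mg = 0.73963, O = 0.73963.
FeO (M=71.844): mol = 0.47283; Fe = 0.47283, O = 0.47283.
SiO2 (M=60.083): mol = 0.60433; Si = 0.60433, O = 1.20866.
ΣO = 2.42112; factor = 4/ΣO = 1.65213.
Fe apfu = 0.47283 × 1.65213 = 0.781.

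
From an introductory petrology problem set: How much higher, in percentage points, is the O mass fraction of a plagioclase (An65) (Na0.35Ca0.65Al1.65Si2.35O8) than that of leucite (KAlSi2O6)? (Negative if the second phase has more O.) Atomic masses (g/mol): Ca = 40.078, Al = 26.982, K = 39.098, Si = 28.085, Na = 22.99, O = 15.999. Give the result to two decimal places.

2.97 percentage points

First mineral: 127.992 g O in 272.609 g formula = 46.95 wt% O.
Second mineral: 95.994 g O in 218.244 g formula = 43.98 wt% O.
46.95% − 43.98% gives a difference of 2.97 percentage points.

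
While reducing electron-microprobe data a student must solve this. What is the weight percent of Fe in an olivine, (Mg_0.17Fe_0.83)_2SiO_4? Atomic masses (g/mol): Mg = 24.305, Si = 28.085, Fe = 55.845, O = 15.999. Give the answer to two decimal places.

Molar mass of (Mg_0.17Fe_0.83)_2SiO_4: 0.34×24.305 + 1.66×55.845 + 1×28.085 + 4×15.999 = 193.047 g/mol.
Mass of Fe per formula unit: 1.66 × 55.845 = 92.703 g.
Weight fraction Fe = 92.703 / 193.047 = 0.4802.

48.02 mass %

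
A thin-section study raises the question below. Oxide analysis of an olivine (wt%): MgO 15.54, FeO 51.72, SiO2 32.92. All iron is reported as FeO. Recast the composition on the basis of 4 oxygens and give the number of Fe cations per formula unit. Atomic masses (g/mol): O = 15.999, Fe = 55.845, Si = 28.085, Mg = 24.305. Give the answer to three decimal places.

MgO: 15.54/40.304 = 0.38557 mol → 0.38557 mol Mg, 0.38557 mol O.
FeO: 51.72/71.844 = 0.71989 mol → 0.71989 mol Fe, 0.71989 mol O.
SiO2: 32.92/60.083 = 0.54791 mol → 0.54791 mol Si, 1.09582 mol O.
Total oxygen = 2.20128 mol. Normalization factor = 4/2.20128 = 1.81712.
Fe per 4 O = 0.71989 × 1.81712 = 1.308.

1.308 Fe apfu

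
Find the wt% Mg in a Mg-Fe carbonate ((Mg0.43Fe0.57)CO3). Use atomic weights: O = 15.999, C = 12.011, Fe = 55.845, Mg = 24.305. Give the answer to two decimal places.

10.22 mass %

M((Mg0.43Fe0.57)CO3) = 102.291 g/mol.
Mg contributes 0.43 × 24.305 = 10.451 g per mole.
10.451/102.291 = 0.1022 → 10.22%.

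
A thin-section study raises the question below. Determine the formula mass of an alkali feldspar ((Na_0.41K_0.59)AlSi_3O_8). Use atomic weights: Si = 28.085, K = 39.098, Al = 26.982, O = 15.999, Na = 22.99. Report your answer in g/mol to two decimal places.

271.72 g/mol

Na: 0.41 × 22.99 = 9.4259
K: 0.59 × 39.098 = 23.0678
Al: 1 × 26.982 = 26.9820
Si: 3 × 28.085 = 84.2550
O: 8 × 15.999 = 127.9920
Summing the contributions gives the formula mass.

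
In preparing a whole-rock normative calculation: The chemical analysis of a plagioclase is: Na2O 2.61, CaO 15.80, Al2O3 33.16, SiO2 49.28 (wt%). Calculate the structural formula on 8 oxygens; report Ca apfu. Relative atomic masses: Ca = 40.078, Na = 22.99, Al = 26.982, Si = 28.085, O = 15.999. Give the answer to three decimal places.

Na2O: 2.61/61.979 = 0.04211 mol → 0.08422 mol Na, 0.04211 mol O.
CaO: 15.80/56.077 = 0.28176 mol → 0.28176 mol Ca, 0.28176 mol O.
Al2O3: 33.16/101.961 = 0.32522 mol → 0.65044 mol Al, 0.97566 mol O.
SiO2: 49.28/60.083 = 0.82020 mol → 0.82020 mol Si, 1.64040 mol O.
Total oxygen = 2.93993 mol. Normalization factor = 8/2.93993 = 2.72115.
Ca per 8 O = 0.28176 × 2.72115 = 0.767.

0.767 Ca apfu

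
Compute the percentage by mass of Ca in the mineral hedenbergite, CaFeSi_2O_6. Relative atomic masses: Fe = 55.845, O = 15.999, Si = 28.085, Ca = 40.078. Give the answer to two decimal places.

16.15 wt%

Molar mass of CaFeSi_2O_6: 1·40.078 + 1·55.845 + 2·28.085 + 6·15.999 = 248.087 g/mol.
Mass of Ca per formula unit: 1 × 40.078 = 40.078 g.
Weight fraction Ca = 40.078 / 248.087 = 0.1615.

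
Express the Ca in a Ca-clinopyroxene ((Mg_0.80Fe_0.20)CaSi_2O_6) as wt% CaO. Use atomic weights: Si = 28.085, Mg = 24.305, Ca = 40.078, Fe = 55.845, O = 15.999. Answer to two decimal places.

25.16 wt%

Molar mass of (Mg_0.80Fe_0.20)CaSi_2O_6 = 0.80×24.305 + 0.20×55.845 + 1×40.078 + 2×28.085 + 6×15.999 = 222.855 g/mol.
Each formula unit contains 1 Ca, equivalent to 1/1 = 1.0000 mol CaO.
M(CaO) = 1×40.078 + 1×15.999 = 56.077 g/mol.
Mass of CaO per formula unit = 1.0000 × 56.077 = 56.077 g.
CaO wt% = 56.077 / 222.855 × 100 = 25.16%.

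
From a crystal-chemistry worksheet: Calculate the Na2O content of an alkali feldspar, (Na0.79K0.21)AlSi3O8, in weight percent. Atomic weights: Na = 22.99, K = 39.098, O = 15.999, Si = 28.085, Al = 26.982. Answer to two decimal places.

M((Na0.79K0.21)AlSi3O8) = 265.602 g/mol; M(Na2O) = 61.979 g/mol.
Moles Na2O per formula unit = 0.79 Na ÷ 2 = 0.3950.
Na2O fraction = (0.3950 × 61.979) / 265.602 = 24.482/265.602 = 0.0922.

9.22 wt%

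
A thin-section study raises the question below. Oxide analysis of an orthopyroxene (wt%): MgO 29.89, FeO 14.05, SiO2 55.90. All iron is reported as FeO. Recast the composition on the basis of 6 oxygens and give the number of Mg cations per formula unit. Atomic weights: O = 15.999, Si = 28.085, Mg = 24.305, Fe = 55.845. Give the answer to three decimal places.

1.590 Mg apfu

MgO (M=40.304): mol = 0.74161; Mg = 0.74161, O = 0.74161.
FeO (M=71.844): mol = 0.19556; Fe = 0.19556, O = 0.19556.
SiO2 (M=60.083): mol = 0.93038; Si = 0.93038, O = 1.86076.
ΣO = 2.79793; factor = 6/ΣO = 2.14444.
Mg apfu = 0.74161 × 2.14444 = 1.590.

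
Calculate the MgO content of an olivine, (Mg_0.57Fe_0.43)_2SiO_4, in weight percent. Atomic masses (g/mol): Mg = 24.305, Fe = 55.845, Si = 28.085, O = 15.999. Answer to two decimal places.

27.38 wt%

Molar mass of (Mg_0.57Fe_0.43)_2SiO_4 = 1.14*24.305 + 0.86*55.845 + 1*28.085 + 4*15.999 = 167.815 g/mol.
Each formula unit contains 1.14 Mg, equivalent to 1.14/1 = 1.1400 mol MgO.
M(MgO) = 1×24.305 + 1×15.999 = 40.304 g/mol.
Mass of MgO per formula unit = 1.1400 × 40.304 = 45.947 g.
MgO wt% = 45.947 / 167.815 × 100 = 27.38%.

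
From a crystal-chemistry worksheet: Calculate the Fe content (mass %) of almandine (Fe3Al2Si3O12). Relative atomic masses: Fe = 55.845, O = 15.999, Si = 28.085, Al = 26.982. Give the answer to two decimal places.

33.66 mass %

Formula mass = 3×55.845 + 2×26.982 + 3×28.085 + 12×15.999 = 497.742 g/mol, of which 167.535 g is Fe.
So Fe makes up 167.535/497.742 = 0.3366 of the mass, i.e. 33.66%.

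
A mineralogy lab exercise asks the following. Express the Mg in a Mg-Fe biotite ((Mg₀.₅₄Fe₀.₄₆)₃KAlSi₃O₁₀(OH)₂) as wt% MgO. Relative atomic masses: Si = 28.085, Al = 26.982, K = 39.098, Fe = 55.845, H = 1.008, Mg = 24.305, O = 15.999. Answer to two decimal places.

Formula mass = 460.779 g/mol.
1.62 Mg → 1.6200 mol MgO per formula unit; M(MgO) = 40.304, so MgO mass = 65.292 g.
65.292/460.779 × 100 = 14.17 wt%.

14.17 wt%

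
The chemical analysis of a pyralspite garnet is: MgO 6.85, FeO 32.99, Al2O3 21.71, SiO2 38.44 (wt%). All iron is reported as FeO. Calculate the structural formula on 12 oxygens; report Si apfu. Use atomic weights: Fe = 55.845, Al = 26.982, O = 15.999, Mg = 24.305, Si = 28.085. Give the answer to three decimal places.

MgO: 6.85/40.304 = 0.16996 mol → 0.16996 mol Mg, 0.16996 mol O.
FeO: 32.99/71.844 = 0.45919 mol → 0.45919 mol Fe, 0.45919 mol O.
Al2O3: 21.71/101.961 = 0.21292 mol → 0.42584 mol Al, 0.63876 mol O.
SiO2: 38.44/60.083 = 0.63978 mol → 0.63978 mol Si, 1.27956 mol O.
Total oxygen = 2.54747 mol. Normalization factor = 12/2.54747 = 4.71056.
Si per 12 O = 0.63978 × 4.71056 = 3.014.

3.014 Si apfu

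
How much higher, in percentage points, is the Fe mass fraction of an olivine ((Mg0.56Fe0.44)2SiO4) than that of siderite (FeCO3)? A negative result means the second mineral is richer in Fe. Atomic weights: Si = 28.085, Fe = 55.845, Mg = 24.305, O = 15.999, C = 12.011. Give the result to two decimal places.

-19.03 percentage points

Fe in (Mg0.56Fe0.44)2SiO4: molar mass 168.446 g/mol; 0.88×55.845 = 49.144 g → 29.17 wt%.
Fe in FeCO3: molar mass 115.853 g/mol; 1×55.845 = 55.845 g → 48.20 wt%.
Difference = 29.17 − 48.20 = -19.03 percentage points.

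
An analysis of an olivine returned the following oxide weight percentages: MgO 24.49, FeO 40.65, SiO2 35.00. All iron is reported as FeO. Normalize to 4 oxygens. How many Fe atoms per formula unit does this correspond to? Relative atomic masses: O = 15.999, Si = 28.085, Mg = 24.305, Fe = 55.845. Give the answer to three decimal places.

0.968 Fe apfu

MgO: 24.49/40.304 = 0.60763 mol → 0.60763 mol Mg, 0.60763 mol O.
FeO: 40.65/71.844 = 0.56581 mol → 0.56581 mol Fe, 0.56581 mol O.
SiO2: 35.00/60.083 = 0.58253 mol → 0.58253 mol Si, 1.16506 mol O.
Total oxygen = 2.33850 mol. Normalization factor = 4/2.33850 = 1.71050.
Fe per 4 O = 0.56581 × 1.71050 = 0.968.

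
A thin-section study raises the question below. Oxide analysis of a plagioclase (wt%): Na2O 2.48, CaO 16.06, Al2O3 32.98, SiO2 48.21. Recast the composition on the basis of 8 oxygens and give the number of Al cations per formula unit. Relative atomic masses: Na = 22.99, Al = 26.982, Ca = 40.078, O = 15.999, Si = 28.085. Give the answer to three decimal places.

Na2O (M=61.979): mol = 0.04001; Na = 0.08002, O = 0.04001.
CaO (M=56.077): mol = 0.28639; Ca = 0.28639, O = 0.28639.
Al2O3 (M=101.961): mol = 0.32346; Al = 0.64692, O = 0.97038.
SiO2 (M=60.083): mol = 0.80239; Si = 0.80239, O = 1.60478.
ΣO = 2.90156; factor = 8/ΣO = 2.75714.
Al apfu = 0.64692 × 2.75714 = 1.784.

1.784 Al apfu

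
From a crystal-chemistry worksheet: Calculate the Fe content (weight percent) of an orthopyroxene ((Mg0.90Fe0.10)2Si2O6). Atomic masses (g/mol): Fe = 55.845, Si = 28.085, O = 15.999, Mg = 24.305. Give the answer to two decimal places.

5.39 weight percent

Formula mass = 1.80*24.305 + 0.20*55.845 + 2*28.085 + 6*15.999 = 207.082 g/mol, of which 11.169 g is Fe.
So Fe makes up 11.169/207.082 = 0.0539 of the mass, i.e. 5.39%.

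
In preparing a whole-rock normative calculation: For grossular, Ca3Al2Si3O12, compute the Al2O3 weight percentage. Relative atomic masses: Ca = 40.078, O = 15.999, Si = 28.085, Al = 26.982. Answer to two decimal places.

Formula mass = 450.441 g/mol.
2 Al → 1.0000 mol Al2O3 per formula unit; M(Al2O3) = 101.961, so Al2O3 mass = 101.961 g.
101.961/450.441 × 100 = 22.64 wt%.

22.64 wt%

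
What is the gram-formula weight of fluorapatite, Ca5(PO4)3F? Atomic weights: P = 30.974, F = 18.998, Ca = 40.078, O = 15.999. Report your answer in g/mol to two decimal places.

504.30 g/mol

The formula mass is the sum 5(40.078) + 3(30.974) + 12(15.999) + 1(18.998).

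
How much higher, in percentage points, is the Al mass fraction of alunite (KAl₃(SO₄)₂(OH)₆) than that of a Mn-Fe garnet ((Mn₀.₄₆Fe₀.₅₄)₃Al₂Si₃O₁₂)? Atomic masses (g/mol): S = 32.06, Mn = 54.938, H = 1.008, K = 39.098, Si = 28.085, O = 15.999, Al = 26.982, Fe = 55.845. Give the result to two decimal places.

8.67 percentage points

First mineral: 80.946 g Al in 414.198 g formula = 19.54 wt% Al.
Second mineral: 53.964 g Al in 496.490 g formula = 10.87 wt% Al.
19.54% − 10.87% gives a difference of 8.67 percentage points.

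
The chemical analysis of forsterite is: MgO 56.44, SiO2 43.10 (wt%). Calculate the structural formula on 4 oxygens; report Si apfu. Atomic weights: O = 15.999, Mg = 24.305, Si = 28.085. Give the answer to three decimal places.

56.44 wt% MgO ÷ 40.304 g/mol = 1.40036 mol, giving 1.40036 Mg and 1.40036 O.
43.10 wt% SiO2 ÷ 60.083 g/mol = 0.71734 mol, giving 0.71734 Si and 1.43468 O.
Oxygen sums to 2.83504; scaling by 4/2.83504 = 1.41091 puts the formula on 4 O.
Si: 0.71734 × 1.41091 = 1.012 atoms per formula unit.

1.012 Si apfu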